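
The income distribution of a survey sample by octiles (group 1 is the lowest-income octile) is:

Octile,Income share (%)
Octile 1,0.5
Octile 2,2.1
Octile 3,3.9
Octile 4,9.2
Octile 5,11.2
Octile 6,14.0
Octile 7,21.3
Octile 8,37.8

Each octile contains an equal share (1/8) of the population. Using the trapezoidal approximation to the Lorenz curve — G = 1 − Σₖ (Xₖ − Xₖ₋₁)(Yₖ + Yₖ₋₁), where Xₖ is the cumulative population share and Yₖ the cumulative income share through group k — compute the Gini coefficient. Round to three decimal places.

Cumulative income shares Yₖ: 0.0050, 0.0260, 0.0650, 0.1570, 0.2690, 0.4090, 0.6220, 1.0000
Σ (Xₖ−Xₖ₋₁)(Yₖ+Yₖ₋₁) = (1/8)(0.0050+0.0000) + (1/8)(0.0260+0.0050) + (1/8)(0.0650+0.0260) + (1/8)(0.1570+0.0650) + (1/8)(0.2690+0.1570) + (1/8)(0.4090+0.2690) + (1/8)(0.6220+0.4090) + (1/8)(1.0000+0.6220)
  = 0.0006 + 0.0039 + 0.0114 + 0.0278 + 0.0533 + 0.0848 + 0.1289 + 0.2027 = 0.5132
G = 1 − 0.5132 = 0.4868

0.487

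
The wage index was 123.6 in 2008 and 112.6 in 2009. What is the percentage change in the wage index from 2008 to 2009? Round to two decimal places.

-8.90%

Change = (112.6 − 123.6) / 123.6 × 100
       = -11.0 / 123.6 × 100 = -8.8997%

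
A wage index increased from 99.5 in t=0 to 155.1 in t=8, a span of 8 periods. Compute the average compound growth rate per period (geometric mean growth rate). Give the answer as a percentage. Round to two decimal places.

5.71%

Growth factor = (155.1/99.5)^(1/8) = (1.558794)^(1/8) = 1.057057
Growth rate = 1.057057 − 1 = 0.057057 = 5.7057%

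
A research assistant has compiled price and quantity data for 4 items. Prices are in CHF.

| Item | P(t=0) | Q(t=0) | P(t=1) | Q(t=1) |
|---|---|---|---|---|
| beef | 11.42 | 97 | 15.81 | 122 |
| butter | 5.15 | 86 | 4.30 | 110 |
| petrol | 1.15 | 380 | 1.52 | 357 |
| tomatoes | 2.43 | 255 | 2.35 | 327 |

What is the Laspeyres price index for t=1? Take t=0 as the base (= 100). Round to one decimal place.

118.1

Laspeyres price index uses base-period quantities as weights.
ΣP(t=1)·Q(t=0) = 15.81×97 + 4.30×86 + 1.52×380 + 2.35×255 = 1533.57 + 369.8 + 577.6 + 599.25 = 3080.22
ΣP(t=0)·Q(t=0) = 11.42×97 + 5.15×86 + 1.15×380 + 2.43×255 = 1107.74 + 442.9 + 437 + 619.65 = 2607.29
Index = 3080.22 / 2607.29 × 100 = 118.1388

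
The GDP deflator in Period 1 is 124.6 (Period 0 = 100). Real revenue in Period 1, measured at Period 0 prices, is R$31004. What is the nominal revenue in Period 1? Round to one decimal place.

38631.0

Nominal = Real × (Index/100) = 31004 × (124.6/100)
        = 31004 × 1.246 = 38630.9840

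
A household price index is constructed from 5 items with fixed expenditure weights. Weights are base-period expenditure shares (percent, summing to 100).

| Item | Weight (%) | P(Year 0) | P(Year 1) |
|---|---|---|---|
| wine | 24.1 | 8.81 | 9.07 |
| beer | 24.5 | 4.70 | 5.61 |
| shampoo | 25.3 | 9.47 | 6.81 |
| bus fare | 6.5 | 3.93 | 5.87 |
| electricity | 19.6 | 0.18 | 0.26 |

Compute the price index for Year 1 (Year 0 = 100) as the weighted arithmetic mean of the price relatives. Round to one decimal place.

wine: 24.1 × (9.07/8.81) = 24.1 × 1.029512 = 24.8112
beer: 24.5 × (5.61/4.70) = 24.5 × 1.193617 = 29.2436
shampoo: 25.3 × (6.81/9.47) = 25.3 × 0.719113 = 18.1936
bus fare: 6.5 × (5.87/3.93) = 6.5 × 1.493639 = 9.7087
electricity: 19.6 × (0.26/0.18) = 19.6 × 1.444444 = 28.3111
Index = Σ wᵢ·(p₁ᵢ/p₀ᵢ) = 24.8112 + 29.2436 + 18.1936 + 9.7087 + 28.3111 = 110.2682

110.3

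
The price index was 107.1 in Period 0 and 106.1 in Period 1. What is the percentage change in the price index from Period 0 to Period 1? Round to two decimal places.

Change = (106.1 − 107.1) / 107.1 × 100
       = -1.0 / 107.1 × 100 = -0.9337%

-0.93%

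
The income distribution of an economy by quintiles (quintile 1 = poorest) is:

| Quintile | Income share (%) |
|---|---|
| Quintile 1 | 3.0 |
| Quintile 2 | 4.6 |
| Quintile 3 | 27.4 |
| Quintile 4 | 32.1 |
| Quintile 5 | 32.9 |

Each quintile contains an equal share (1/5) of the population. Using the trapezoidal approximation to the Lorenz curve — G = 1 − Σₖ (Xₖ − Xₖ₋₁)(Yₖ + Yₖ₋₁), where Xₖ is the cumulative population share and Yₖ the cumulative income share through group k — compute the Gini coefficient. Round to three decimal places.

Cumulative income shares Yₖ: 0.0300, 0.0760, 0.3500, 0.6710, 1.0000
Σ (Xₖ−Xₖ₋₁)(Yₖ+Yₖ₋₁) = (1/5)(0.0300+0.0000) + (1/5)(0.0760+0.0300) + (1/5)(0.3500+0.0760) + (1/5)(0.6710+0.3500) + (1/5)(1.0000+0.6710)
  = 0.0060 + 0.0212 + 0.0852 + 0.2042 + 0.3342 = 0.6508
G = 1 − 0.6508 = 0.3492

0.349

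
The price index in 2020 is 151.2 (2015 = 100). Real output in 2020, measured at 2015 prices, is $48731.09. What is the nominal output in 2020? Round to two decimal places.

73681.41

Nominal = Real × (Index/100) = 48731.09 × (151.2/100)
        = 48731.09 × 1.512 = 73681.4081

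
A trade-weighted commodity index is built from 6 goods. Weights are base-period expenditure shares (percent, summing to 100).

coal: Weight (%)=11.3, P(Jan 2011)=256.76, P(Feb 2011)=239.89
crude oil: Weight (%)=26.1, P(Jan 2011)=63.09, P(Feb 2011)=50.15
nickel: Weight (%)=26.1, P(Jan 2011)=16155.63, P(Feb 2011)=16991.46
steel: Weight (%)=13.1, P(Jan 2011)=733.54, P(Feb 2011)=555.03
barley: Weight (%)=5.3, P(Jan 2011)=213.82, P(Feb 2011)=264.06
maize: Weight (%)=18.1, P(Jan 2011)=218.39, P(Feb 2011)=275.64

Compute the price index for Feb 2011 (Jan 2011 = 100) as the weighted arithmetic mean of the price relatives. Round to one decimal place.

coal: 11.3 × (239.89/256.76) = 11.3 × 0.934297 = 10.5576
crude oil: 26.1 × (50.15/63.09) = 26.1 × 0.794896 = 20.7468
nickel: 26.1 × (16991.46/16155.63) = 26.1 × 1.051736 = 27.4503
steel: 13.1 × (555.03/733.54) = 13.1 × 0.756646 = 9.9121
barley: 5.3 × (264.06/213.82) = 5.3 × 1.234964 = 6.5453
maize: 18.1 × (275.64/218.39) = 18.1 × 1.262146 = 22.8448
Index = Σ wᵢ·(p₁ᵢ/p₀ᵢ) = 10.5576 + 20.7468 + 27.4503 + 9.9121 + 6.5453 + 22.8448 = 98.0569

98.1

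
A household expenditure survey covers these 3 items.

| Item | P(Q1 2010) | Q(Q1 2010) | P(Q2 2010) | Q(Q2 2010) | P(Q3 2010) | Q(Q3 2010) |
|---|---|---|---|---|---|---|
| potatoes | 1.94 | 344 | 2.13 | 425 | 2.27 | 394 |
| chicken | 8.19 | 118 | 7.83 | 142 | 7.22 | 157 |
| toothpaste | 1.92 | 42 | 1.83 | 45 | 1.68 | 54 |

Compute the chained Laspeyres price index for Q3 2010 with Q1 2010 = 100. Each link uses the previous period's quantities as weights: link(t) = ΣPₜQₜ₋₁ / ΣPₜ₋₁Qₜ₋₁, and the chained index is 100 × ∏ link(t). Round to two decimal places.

99.48

Link Q1 2010→Q2 2010:
ΣP(Q2 2010)Q(Q1 2010) = 2.13×344 + 7.83×118 + 1.83×42 = 732.72 + 923.94 + 76.86 = 1733.52
ΣP(Q1 2010)Q(Q1 2010) = 1.94×344 + 8.19×118 + 1.92×42 = 667.36 + 966.42 + 80.64 = 1714.42
link = 1733.52/1714.42 = 1.011141
Link Q2 2010→Q3 2010:
ΣP(Q3 2010)Q(Q2 2010) = 2.27×425 + 7.22×142 + 1.68×45 = 964.75 + 1025.24 + 75.6 = 2065.59
ΣP(Q2 2010)Q(Q2 2010) = 2.13×425 + 7.83×142 + 1.83×45 = 905.25 + 1111.86 + 82.35 = 2099.46
link = 2065.59/2099.46 = 0.983867
Chained index = 100 × 1.011141 × 0.983867 = 99.4828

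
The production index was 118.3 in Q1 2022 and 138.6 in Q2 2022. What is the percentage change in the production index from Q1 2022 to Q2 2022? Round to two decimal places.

Change = (138.6 − 118.3) / 118.3 × 100
       = 20.3 / 118.3 × 100 = 17.1598%

17.16%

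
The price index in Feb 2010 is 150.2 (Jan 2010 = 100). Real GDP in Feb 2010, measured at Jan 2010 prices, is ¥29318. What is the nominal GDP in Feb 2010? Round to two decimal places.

Nominal = Real × (Index/100) = 29318 × (150.2/100)
        = 29318 × 1.502 = 44035.6360

44035.64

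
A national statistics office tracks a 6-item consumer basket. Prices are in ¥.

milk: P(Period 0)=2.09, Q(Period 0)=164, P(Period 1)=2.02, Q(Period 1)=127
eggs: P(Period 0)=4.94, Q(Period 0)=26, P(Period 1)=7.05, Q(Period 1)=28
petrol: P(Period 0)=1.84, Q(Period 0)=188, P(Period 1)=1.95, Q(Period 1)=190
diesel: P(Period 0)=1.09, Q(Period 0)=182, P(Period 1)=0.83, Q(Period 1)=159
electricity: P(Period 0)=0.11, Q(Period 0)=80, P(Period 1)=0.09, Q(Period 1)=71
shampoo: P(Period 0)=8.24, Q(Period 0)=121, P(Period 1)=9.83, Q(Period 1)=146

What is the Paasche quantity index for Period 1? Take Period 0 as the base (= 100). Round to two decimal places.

107.59

Paasche quantity index uses current-period prices as weights.
ΣP(Period 1)·Q(Period 1) = 2.02×127 + 7.05×28 + 1.95×190 + 0.83×159 + 0.09×71 + 9.83×146 = 256.54 + 197.4 + 370.5 + 131.97 + 6.39 + 1435.18 = 2397.98
ΣP(Period 1)·Q(Period 0) = 2.02×164 + 7.05×26 + 1.95×188 + 0.83×182 + 0.09×80 + 9.83×121 = 331.28 + 183.3 + 366.6 + 151.06 + 7.2 + 1189.43 = 2228.87
Index = 2397.98 / 2228.87 × 100 = 107.5873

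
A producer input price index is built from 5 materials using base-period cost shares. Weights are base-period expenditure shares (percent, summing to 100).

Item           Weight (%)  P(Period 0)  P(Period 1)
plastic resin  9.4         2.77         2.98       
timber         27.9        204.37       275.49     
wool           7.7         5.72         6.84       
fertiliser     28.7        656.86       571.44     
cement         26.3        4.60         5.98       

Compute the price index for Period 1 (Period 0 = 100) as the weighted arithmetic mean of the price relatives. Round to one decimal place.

116.1

plastic resin: 9.4 × (2.98/2.77) = 9.4 × 1.075812 = 10.1126
timber: 27.9 × (275.49/204.37) = 27.9 × 1.347996 = 37.6091
wool: 7.7 × (6.84/5.72) = 7.7 × 1.195804 = 9.2077
fertiliser: 28.7 × (571.44/656.86) = 28.7 × 0.869957 = 24.9678
cement: 26.3 × (5.98/4.60) = 26.3 × 1.300000 = 34.1900
Index = Σ wᵢ·(p₁ᵢ/p₀ᵢ) = 10.1126 + 37.6091 + 9.2077 + 24.9678 + 34.1900 = 116.0872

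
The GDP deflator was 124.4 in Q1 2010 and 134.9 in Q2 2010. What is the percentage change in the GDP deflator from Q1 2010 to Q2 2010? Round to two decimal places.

8.44%

Change = (134.9 − 124.4) / 124.4 × 100
       = 10.5 / 124.4 × 100 = 8.4405%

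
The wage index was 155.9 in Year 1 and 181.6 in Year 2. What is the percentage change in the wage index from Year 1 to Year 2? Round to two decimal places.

Change = (181.6 − 155.9) / 155.9 × 100
       = 25.7 / 155.9 × 100 = 16.4849%

16.48%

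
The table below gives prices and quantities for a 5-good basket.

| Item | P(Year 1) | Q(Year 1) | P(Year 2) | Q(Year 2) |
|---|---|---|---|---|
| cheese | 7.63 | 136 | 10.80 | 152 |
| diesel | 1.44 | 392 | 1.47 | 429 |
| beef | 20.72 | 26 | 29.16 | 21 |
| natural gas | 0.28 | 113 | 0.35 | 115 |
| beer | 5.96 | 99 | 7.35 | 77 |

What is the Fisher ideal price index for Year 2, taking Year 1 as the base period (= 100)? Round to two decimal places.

Laspeyres component (base-period weights):
ΣP(Year 2)Q(Year 1) = 10.80×136 + 1.47×392 + 29.16×26 + 0.35×113 + 7.35×99 = 1468.8 + 576.24 + 758.16 + 39.55 + 727.65 = 3570.4
ΣP(Year 1)Q(Year 1) = 7.63×136 + 1.44×392 + 20.72×26 + 0.28×113 + 5.96×99 = 1037.68 + 564.48 + 538.72 + 31.64 + 590.04 = 2762.56
L = 3570.4 / 2762.56 × 100 = 129.2424
Paasche component (current-period weights):
ΣP(Year 2)Q(Year 2) = 10.80×152 + 1.47×429 + 29.16×21 + 0.35×115 + 7.35×77 = 1641.6 + 630.63 + 612.36 + 40.25 + 565.95 = 3490.79
ΣP(Year 1)Q(Year 2) = 7.63×152 + 1.44×429 + 20.72×21 + 0.28×115 + 5.96×77 = 1159.76 + 617.76 + 435.12 + 32.2 + 458.92 = 2703.76
P = 3490.79 / 2703.76 × 100 = 129.1087
Fisher = √(L × P) = √(129.2424 × 129.1087) = 129.1756

129.18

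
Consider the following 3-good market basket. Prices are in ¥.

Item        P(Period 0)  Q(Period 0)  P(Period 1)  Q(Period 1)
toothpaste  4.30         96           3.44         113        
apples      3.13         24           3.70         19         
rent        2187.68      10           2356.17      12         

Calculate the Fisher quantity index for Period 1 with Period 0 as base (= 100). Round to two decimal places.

Laspeyres component (base-period weights):
ΣP(Period 0)Q(Period 1) = 4.30×113 + 3.13×19 + 2187.68×12 = 485.9 + 59.47 + 26252.16 = 26797.53
ΣP(Period 0)Q(Period 0) = 4.30×96 + 3.13×24 + 2187.68×10 = 412.8 + 75.12 + 21876.8 = 22364.72
L = 26797.53 / 22364.72 × 100 = 119.8205
Paasche component (current-period weights):
ΣP(Period 1)Q(Period 1) = 3.44×113 + 3.70×19 + 2356.17×12 = 388.72 + 70.3 + 28274.04 = 28733.06
ΣP(Period 1)Q(Period 0) = 3.44×96 + 3.70×24 + 2356.17×10 = 330.24 + 88.8 + 23561.7 = 23980.74
P = 28733.06 / 23980.74 × 100 = 119.8172
Fisher = √(L × P) = √(119.8205 × 119.8172) = 119.8189

119.82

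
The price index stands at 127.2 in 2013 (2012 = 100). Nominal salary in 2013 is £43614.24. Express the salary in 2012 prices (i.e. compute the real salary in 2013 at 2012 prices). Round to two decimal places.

34287.92

Real = Nominal ÷ (Index/100) = 43614.24 ÷ (127.2/100)
     = 43614.24 ÷ 1.272 = 34287.9245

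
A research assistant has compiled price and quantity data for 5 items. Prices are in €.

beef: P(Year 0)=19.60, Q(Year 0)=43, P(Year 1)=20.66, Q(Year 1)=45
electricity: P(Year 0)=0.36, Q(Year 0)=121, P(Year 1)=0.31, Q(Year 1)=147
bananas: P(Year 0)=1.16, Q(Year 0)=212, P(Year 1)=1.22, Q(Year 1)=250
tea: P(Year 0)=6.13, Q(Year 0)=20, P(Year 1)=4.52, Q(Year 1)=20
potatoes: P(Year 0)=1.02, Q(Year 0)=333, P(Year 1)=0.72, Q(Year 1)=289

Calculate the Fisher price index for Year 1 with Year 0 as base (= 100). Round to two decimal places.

Laspeyres component (base-period weights):
ΣP(Year 1)Q(Year 0) = 20.66×43 + 0.31×121 + 1.22×212 + 4.52×20 + 0.72×333 = 888.38 + 37.51 + 258.64 + 90.4 + 239.76 = 1514.69
ΣP(Year 0)Q(Year 0) = 19.60×43 + 0.36×121 + 1.16×212 + 6.13×20 + 1.02×333 = 842.8 + 43.56 + 245.92 + 122.6 + 339.66 = 1594.54
L = 1514.69 / 1594.54 × 100 = 94.9923
Paasche component (current-period weights):
ΣP(Year 1)Q(Year 1) = 20.66×45 + 0.31×147 + 1.22×250 + 4.52×20 + 0.72×289 = 929.7 + 45.57 + 305 + 90.4 + 208.08 = 1578.75
ΣP(Year 0)Q(Year 1) = 19.60×45 + 0.36×147 + 1.16×250 + 6.13×20 + 1.02×289 = 882 + 52.92 + 290 + 122.6 + 294.78 = 1642.3
P = 1578.75 / 1642.3 × 100 = 96.1304
Fisher = √(L × P) = √(94.9923 × 96.1304) = 95.5597

95.56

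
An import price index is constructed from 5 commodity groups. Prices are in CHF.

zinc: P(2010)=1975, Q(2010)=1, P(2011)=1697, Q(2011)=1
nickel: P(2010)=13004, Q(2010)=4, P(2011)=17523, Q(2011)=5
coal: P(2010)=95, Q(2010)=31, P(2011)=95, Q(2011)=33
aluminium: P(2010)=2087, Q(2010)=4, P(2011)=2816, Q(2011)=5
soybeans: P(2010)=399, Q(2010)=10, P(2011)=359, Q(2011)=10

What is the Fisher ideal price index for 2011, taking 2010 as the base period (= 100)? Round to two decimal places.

Laspeyres component (base-period weights):
ΣP(2011)Q(2010) = 1697×1 + 17523×4 + 95×31 + 2816×4 + 359×10 = 1697 + 70092 + 2945 + 11264 + 3590 = 89588
ΣP(2010)Q(2010) = 1975×1 + 13004×4 + 95×31 + 2087×4 + 399×10 = 1975 + 52016 + 2945 + 8348 + 3990 = 69274
L = 89588 / 69274 × 100 = 129.3241
Paasche component (current-period weights):
ΣP(2011)Q(2011) = 1697×1 + 17523×5 + 95×33 + 2816×5 + 359×10 = 1697 + 87615 + 3135 + 14080 + 3590 = 110117
ΣP(2010)Q(2011) = 1975×1 + 13004×5 + 95×33 + 2087×5 + 399×10 = 1975 + 65020 + 3135 + 10435 + 3990 = 84555
P = 110117 / 84555 × 100 = 130.2312
Fisher = √(L × P) = √(129.3241 × 130.2312) = 129.7769

129.78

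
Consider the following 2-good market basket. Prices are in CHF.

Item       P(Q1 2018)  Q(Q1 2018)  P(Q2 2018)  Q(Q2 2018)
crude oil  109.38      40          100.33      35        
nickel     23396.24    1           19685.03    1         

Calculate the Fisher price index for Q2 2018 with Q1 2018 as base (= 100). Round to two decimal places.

Laspeyres component (base-period weights):
ΣP(Q2 2018)Q(Q1 2018) = 100.33×40 + 19685.03×1 = 4013.2 + 19685.03 = 23698.23
ΣP(Q1 2018)Q(Q1 2018) = 109.38×40 + 23396.24×1 = 4375.2 + 23396.24 = 27771.44
L = 23698.23 / 27771.44 × 100 = 85.3331
Paasche component (current-period weights):
ΣP(Q2 2018)Q(Q2 2018) = 100.33×35 + 19685.03×1 = 3511.55 + 19685.03 = 23196.58
ΣP(Q1 2018)Q(Q2 2018) = 109.38×35 + 23396.24×1 = 3828.3 + 23396.24 = 27224.54
P = 23196.58 / 27224.54 × 100 = 85.2047
Fisher = √(L × P) = √(85.3331 × 85.2047) = 85.2689

85.27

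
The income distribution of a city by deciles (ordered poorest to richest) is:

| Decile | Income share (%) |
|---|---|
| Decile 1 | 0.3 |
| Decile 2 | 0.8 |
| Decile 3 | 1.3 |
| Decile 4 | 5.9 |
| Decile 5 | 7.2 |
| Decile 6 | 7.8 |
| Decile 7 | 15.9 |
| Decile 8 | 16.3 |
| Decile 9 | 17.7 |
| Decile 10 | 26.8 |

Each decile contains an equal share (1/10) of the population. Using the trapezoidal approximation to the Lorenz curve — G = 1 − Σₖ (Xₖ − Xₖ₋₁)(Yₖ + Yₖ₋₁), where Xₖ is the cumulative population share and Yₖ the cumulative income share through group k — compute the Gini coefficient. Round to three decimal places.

Cumulative income shares Yₖ: 0.0030, 0.0110, 0.0240, 0.0830, 0.1550, 0.2330, 0.3920, 0.5550, 0.7320, 1.0000
Σ (Xₖ−Xₖ₋₁)(Yₖ+Yₖ₋₁) = (1/10)(0.0030+0.0000) + (1/10)(0.0110+0.0030) + (1/10)(0.0240+0.0110) + (1/10)(0.0830+0.0240) + (1/10)(0.1550+0.0830) + (1/10)(0.2330+0.1550) + (1/10)(0.3920+0.2330) + (1/10)(0.5550+0.3920) + (1/10)(0.7320+0.5550) + (1/10)(1.0000+0.7320)
  = 0.0003 + 0.0014 + 0.0035 + 0.0107 + 0.0238 + 0.0388 + 0.0625 + 0.0947 + 0.1287 + 0.1732 = 0.5376
G = 1 − 0.5376 = 0.4624

0.462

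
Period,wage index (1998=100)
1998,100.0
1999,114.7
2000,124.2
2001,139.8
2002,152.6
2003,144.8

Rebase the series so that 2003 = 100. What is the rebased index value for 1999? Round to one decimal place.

Rebased(1999) = 114.7 / 144.8 × 100 = 79.2127

79.2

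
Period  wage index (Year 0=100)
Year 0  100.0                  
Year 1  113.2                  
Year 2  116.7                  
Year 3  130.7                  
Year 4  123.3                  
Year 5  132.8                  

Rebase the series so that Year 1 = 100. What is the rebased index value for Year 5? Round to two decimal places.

Rebased(Year 5) = 132.8 / 113.2 × 100 = 117.3145

117.31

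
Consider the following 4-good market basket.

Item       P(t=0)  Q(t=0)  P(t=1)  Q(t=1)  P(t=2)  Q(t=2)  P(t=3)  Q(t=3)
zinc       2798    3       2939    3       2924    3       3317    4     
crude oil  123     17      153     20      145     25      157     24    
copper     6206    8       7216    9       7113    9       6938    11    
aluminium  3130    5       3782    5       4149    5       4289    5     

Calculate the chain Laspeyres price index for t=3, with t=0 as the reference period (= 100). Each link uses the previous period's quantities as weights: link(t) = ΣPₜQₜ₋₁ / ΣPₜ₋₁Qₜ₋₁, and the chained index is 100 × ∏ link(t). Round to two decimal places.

Link t=0→t=1:
ΣP(t=1)Q(t=0) = 2939×3 + 153×17 + 7216×8 + 3782×5 = 8817 + 2601 + 57728 + 18910 = 88056
ΣP(t=0)Q(t=0) = 2798×3 + 123×17 + 6206×8 + 3130×5 = 8394 + 2091 + 49648 + 15650 = 75783
link = 88056/75783 = 1.161949
Link t=1→t=2:
ΣP(t=2)Q(t=1) = 2924×3 + 145×20 + 7113×9 + 4149×5 = 8772 + 2900 + 64017 + 20745 = 96434
ΣP(t=1)Q(t=1) = 2939×3 + 153×20 + 7216×9 + 3782×5 = 8817 + 3060 + 64944 + 18910 = 95731
link = 96434/95731 = 1.007343
Link t=2→t=3:
ΣP(t=3)Q(t=2) = 3317×3 + 157×25 + 6938×9 + 4289×5 = 9951 + 3925 + 62442 + 21445 = 97763
ΣP(t=2)Q(t=2) = 2924×3 + 145×25 + 7113×9 + 4149×5 = 8772 + 3625 + 64017 + 20745 = 97159
link = 97763/97159 = 1.006217
Chained index = 100 × 1.161949 × 1.007343 × 1.006217 = 117.7758

117.78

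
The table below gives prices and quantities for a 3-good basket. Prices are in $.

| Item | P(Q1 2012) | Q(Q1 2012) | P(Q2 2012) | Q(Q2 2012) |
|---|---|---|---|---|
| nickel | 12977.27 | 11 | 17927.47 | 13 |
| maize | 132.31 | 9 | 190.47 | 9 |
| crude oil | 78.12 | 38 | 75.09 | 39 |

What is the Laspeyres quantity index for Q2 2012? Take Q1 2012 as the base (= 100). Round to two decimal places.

Laspeyres quantity index uses base-period prices as weights.
ΣP(Q1 2012)·Q(Q2 2012) = 12977.27×13 + 132.31×9 + 78.12×39 = 168704.51 + 1190.79 + 3046.68 = 172941.98
ΣP(Q1 2012)·Q(Q1 2012) = 12977.27×11 + 132.31×9 + 78.12×38 = 142749.97 + 1190.79 + 2968.56 = 146909.32
Index = 172941.98 / 146909.32 × 100 = 117.7202

117.72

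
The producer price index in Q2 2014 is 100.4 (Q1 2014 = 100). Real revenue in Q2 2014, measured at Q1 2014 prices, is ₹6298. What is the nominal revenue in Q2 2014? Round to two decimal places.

6323.19

Nominal = Real × (Index/100) = 6298 × (100.4/100)
        = 6298 × 1.004 = 6323.1920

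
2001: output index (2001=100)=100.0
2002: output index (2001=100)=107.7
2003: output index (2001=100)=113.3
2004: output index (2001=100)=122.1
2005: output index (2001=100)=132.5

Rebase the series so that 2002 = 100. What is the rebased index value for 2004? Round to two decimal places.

113.37

Rebased(2004) = 122.1 / 107.7 × 100 = 113.3705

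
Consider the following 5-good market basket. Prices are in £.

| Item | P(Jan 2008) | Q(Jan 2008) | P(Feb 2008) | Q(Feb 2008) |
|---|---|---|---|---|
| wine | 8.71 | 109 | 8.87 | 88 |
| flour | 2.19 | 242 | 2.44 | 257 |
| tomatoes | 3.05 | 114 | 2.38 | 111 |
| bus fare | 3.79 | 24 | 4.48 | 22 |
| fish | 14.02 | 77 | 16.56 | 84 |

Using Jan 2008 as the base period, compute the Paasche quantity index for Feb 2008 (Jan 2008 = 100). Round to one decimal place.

98.4

Paasche quantity index uses current-period prices as weights.
ΣP(Feb 2008)·Q(Feb 2008) = 8.87×88 + 2.44×257 + 2.38×111 + 4.48×22 + 16.56×84 = 780.56 + 627.08 + 264.18 + 98.56 + 1391.04 = 3161.42
ΣP(Feb 2008)·Q(Jan 2008) = 8.87×109 + 2.44×242 + 2.38×114 + 4.48×24 + 16.56×77 = 966.83 + 590.48 + 271.32 + 107.52 + 1275.12 = 3211.27
Index = 3161.42 / 3211.27 × 100 = 98.4477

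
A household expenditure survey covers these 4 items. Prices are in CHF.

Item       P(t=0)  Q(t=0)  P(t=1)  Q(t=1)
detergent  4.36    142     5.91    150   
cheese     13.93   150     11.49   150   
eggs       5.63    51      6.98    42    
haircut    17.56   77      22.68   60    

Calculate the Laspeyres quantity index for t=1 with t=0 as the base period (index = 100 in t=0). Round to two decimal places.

92.77

Laspeyres quantity index uses base-period prices as weights.
ΣP(t=0)·Q(t=1) = 4.36×150 + 13.93×150 + 5.63×42 + 17.56×60 = 654 + 2089.5 + 236.46 + 1053.6 = 4033.56
ΣP(t=0)·Q(t=0) = 4.36×142 + 13.93×150 + 5.63×51 + 17.56×77 = 619.12 + 2089.5 + 287.13 + 1352.12 = 4347.87
Index = 4033.56 / 4347.87 × 100 = 92.7709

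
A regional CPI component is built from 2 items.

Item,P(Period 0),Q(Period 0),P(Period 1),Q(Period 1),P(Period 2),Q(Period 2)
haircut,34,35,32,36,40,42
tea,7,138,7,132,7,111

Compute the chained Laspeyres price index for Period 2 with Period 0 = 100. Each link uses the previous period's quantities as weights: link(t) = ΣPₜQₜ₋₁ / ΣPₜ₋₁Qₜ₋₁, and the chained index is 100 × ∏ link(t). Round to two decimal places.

Link Period 0→Period 1:
ΣP(Period 1)Q(Period 0) = 32×35 + 7×138 = 1120 + 966 = 2086
ΣP(Period 0)Q(Period 0) = 34×35 + 7×138 = 1190 + 966 = 2156
link = 2086/2156 = 0.967532
Link Period 1→Period 2:
ΣP(Period 2)Q(Period 1) = 40×36 + 7×132 = 1440 + 924 = 2364
ΣP(Period 1)Q(Period 1) = 32×36 + 7×132 = 1152 + 924 = 2076
link = 2364/2076 = 1.138728
Chained index = 100 × 0.967532 × 1.138728 = 110.1757

110.18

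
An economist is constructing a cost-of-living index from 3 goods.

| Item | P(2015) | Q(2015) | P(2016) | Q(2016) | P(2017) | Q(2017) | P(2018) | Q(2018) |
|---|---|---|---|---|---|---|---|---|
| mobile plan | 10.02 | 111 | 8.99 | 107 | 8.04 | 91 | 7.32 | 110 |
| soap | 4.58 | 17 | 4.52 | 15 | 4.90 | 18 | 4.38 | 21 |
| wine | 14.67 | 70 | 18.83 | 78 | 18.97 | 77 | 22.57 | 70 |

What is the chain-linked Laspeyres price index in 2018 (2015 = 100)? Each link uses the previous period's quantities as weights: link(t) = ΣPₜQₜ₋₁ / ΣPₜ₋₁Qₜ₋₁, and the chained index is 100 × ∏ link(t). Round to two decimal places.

113.51

Link 2015→2016:
ΣP(2016)Q(2015) = 8.99×111 + 4.52×17 + 18.83×70 = 997.89 + 76.84 + 1318.1 = 2392.83
ΣP(2015)Q(2015) = 10.02×111 + 4.58×17 + 14.67×70 = 1112.22 + 77.86 + 1026.9 = 2216.98
link = 2392.83/2216.98 = 1.079320
Link 2016→2017:
ΣP(2017)Q(2016) = 8.04×107 + 4.90×15 + 18.97×78 = 860.28 + 73.5 + 1479.66 = 2413.44
ΣP(2016)Q(2016) = 8.99×107 + 4.52×15 + 18.83×78 = 961.93 + 67.8 + 1468.74 = 2498.47
link = 2413.44/2498.47 = 0.965967
Link 2017→2018:
ΣP(2018)Q(2017) = 7.32×91 + 4.38×18 + 22.57×77 = 666.12 + 78.84 + 1737.89 = 2482.85
ΣP(2017)Q(2017) = 8.04×91 + 4.90×18 + 18.97×77 = 731.64 + 88.2 + 1460.69 = 2280.53
link = 2482.85/2280.53 = 1.088716
Chained index = 100 × 1.079320 × 0.965967 × 1.088716 = 113.5082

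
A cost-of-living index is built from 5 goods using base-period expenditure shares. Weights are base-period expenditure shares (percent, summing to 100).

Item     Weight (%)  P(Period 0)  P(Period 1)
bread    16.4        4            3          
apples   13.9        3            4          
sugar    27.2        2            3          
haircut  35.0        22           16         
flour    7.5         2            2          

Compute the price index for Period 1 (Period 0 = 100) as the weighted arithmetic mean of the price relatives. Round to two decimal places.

104.59

bread: 16.4 × (3/4) = 16.4 × 0.750000 = 12.3000
apples: 13.9 × (4/3) = 13.9 × 1.333333 = 18.5333
sugar: 27.2 × (3/2) = 27.2 × 1.500000 = 40.8000
haircut: 35.0 × (16/22) = 35.0 × 0.727273 = 25.4545
flour: 7.5 × (2/2) = 7.5 × 1.000000 = 7.5000
Index = Σ wᵢ·(p₁ᵢ/p₀ᵢ) = 12.3000 + 18.5333 + 40.8000 + 25.4545 + 7.5000 = 104.5879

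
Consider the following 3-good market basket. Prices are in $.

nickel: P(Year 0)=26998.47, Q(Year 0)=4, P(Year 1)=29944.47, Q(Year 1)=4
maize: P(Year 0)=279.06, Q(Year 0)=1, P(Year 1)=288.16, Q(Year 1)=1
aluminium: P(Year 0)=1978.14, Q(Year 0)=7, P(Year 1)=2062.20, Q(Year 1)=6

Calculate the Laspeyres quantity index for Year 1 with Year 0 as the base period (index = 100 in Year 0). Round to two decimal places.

Laspeyres quantity index uses base-period prices as weights.
ΣP(Year 0)·Q(Year 1) = 26998.47×4 + 279.06×1 + 1978.14×6 = 107993.88 + 279.06 + 11868.84 = 120141.78
ΣP(Year 0)·Q(Year 0) = 26998.47×4 + 279.06×1 + 1978.14×7 = 107993.88 + 279.06 + 13846.98 = 122119.92
Index = 120141.78 / 122119.92 × 100 = 98.3802

98.38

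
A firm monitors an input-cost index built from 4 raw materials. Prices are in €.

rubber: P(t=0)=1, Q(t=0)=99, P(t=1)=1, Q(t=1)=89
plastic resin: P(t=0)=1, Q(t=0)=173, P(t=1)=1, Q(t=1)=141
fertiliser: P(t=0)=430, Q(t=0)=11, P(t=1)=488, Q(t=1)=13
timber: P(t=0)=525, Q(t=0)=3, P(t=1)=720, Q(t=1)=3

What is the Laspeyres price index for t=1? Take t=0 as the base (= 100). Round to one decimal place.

118.6

Laspeyres price index uses base-period quantities as weights.
ΣP(t=1)·Q(t=0) = 1×99 + 1×173 + 488×11 + 720×3 = 99 + 173 + 5368 + 2160 = 7800
ΣP(t=0)·Q(t=0) = 1×99 + 1×173 + 430×11 + 525×3 = 99 + 173 + 4730 + 1575 = 6577
Index = 7800 / 6577 × 100 = 118.5951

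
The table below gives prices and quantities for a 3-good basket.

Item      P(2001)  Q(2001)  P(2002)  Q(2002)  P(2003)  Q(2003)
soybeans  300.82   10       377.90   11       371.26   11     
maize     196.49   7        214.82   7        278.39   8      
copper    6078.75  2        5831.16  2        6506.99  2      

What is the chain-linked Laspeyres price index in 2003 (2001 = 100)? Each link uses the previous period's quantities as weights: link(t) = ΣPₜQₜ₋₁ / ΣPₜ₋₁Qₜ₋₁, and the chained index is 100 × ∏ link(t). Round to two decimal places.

Link 2001→2002:
ΣP(2002)Q(2001) = 377.90×10 + 214.82×7 + 5831.16×2 = 3779 + 1503.74 + 11662.32 = 16945.06
ΣP(2001)Q(2001) = 300.82×10 + 196.49×7 + 6078.75×2 = 3008.2 + 1375.43 + 12157.5 = 16541.13
link = 16945.06/16541.13 = 1.024420
Link 2002→2003:
ΣP(2003)Q(2002) = 371.26×11 + 278.39×7 + 6506.99×2 = 4083.86 + 1948.73 + 13013.98 = 19046.57
ΣP(2002)Q(2002) = 377.90×11 + 214.82×7 + 5831.16×2 = 4156.9 + 1503.74 + 11662.32 = 17322.96
link = 19046.57/17322.96 = 1.099499
Chained index = 100 × 1.024420 × 1.099499 = 112.6348

112.63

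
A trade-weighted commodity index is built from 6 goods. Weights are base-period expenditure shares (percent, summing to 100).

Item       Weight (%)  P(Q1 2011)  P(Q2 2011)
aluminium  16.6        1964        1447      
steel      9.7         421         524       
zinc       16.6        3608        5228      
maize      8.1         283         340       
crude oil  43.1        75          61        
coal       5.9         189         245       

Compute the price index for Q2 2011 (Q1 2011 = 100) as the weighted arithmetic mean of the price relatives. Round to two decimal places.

aluminium: 16.6 × (1447/1964) = 16.6 × 0.736762 = 12.2302
steel: 9.7 × (524/421) = 9.7 × 1.244656 = 12.0732
zinc: 16.6 × (5228/3608) = 16.6 × 1.449002 = 24.0534
maize: 8.1 × (340/283) = 8.1 × 1.201413 = 9.7314
crude oil: 43.1 × (61/75) = 43.1 × 0.813333 = 35.0547
coal: 5.9 × (245/189) = 5.9 × 1.296296 = 7.6481
Index = Σ wᵢ·(p₁ᵢ/p₀ᵢ) = 12.2302 + 12.0732 + 24.0534 + 9.7314 + 35.0547 + 7.6481 = 100.7911

100.79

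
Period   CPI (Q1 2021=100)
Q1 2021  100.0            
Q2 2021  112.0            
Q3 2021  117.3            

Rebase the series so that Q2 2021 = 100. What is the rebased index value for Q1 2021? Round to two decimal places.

Rebased(Q1 2021) = 100.0 / 112.0 × 100 = 89.2857

89.29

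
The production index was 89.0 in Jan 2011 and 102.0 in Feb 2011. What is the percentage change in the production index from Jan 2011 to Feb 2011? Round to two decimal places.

Change = (102.0 − 89.0) / 89.0 × 100
       = 13.0 / 89.0 × 100 = 14.6067%

14.61%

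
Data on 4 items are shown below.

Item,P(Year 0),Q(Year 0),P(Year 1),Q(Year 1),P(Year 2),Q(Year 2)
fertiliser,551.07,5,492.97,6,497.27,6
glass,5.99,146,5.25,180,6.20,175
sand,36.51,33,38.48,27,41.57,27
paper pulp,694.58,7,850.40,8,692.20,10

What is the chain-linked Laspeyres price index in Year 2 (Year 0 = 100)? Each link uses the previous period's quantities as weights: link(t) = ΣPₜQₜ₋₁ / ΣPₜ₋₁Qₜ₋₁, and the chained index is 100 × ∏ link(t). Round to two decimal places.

Link Year 0→Year 1:
ΣP(Year 1)Q(Year 0) = 492.97×5 + 5.25×146 + 38.48×33 + 850.40×7 = 2464.85 + 766.5 + 1269.84 + 5952.8 = 10453.99
ΣP(Year 0)Q(Year 0) = 551.07×5 + 5.99×146 + 36.51×33 + 694.58×7 = 2755.35 + 874.54 + 1204.83 + 4862.06 = 9696.78
link = 10453.99/9696.78 = 1.078089
Link Year 1→Year 2:
ΣP(Year 2)Q(Year 1) = 497.27×6 + 6.20×180 + 41.57×27 + 692.20×8 = 2983.62 + 1116 + 1122.39 + 5537.6 = 10759.61
ΣP(Year 1)Q(Year 1) = 492.97×6 + 5.25×180 + 38.48×27 + 850.40×8 = 2957.82 + 945 + 1038.96 + 6803.2 = 11744.98
link = 10759.61/11744.98 = 0.916103
Chained index = 100 × 1.078089 × 0.916103 = 98.7640

98.76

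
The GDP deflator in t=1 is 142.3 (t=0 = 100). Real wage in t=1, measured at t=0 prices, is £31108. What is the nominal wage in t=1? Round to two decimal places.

Nominal = Real × (Index/100) = 31108 × (142.3/100)
        = 31108 × 1.423 = 44266.6840

44266.68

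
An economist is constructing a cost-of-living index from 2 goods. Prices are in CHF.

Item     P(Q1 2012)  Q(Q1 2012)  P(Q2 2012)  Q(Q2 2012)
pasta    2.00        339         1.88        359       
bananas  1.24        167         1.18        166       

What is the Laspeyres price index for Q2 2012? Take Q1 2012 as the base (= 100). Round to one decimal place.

Laspeyres price index uses base-period quantities as weights.
ΣP(Q2 2012)·Q(Q1 2012) = 1.88×339 + 1.18×167 = 637.32 + 197.06 = 834.38
ΣP(Q1 2012)·Q(Q1 2012) = 2.00×339 + 1.24×167 = 678 + 207.08 = 885.08
Index = 834.38 / 885.08 × 100 = 94.2717

94.3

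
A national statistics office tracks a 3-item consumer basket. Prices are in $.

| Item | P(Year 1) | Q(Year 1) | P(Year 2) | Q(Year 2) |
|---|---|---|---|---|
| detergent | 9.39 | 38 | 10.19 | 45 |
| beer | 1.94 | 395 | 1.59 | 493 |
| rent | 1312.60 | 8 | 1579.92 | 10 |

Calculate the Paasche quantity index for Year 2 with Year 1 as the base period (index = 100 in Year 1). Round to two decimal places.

Paasche quantity index uses current-period prices as weights.
ΣP(Year 2)·Q(Year 2) = 10.19×45 + 1.59×493 + 1579.92×10 = 458.55 + 783.87 + 15799.2 = 17041.62
ΣP(Year 2)·Q(Year 1) = 10.19×38 + 1.59×395 + 1579.92×8 = 387.22 + 628.05 + 12639.36 = 13654.63
Index = 17041.62 / 13654.63 × 100 = 124.8047

124.80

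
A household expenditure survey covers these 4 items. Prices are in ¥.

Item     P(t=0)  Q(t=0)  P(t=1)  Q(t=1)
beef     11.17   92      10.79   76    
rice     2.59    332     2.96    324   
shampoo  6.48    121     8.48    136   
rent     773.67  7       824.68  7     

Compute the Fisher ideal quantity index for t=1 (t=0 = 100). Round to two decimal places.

98.97

Laspeyres component (base-period weights):
ΣP(t=0)Q(t=1) = 11.17×76 + 2.59×324 + 6.48×136 + 773.67×7 = 848.92 + 839.16 + 881.28 + 5415.69 = 7985.05
ΣP(t=0)Q(t=0) = 11.17×92 + 2.59×332 + 6.48×121 + 773.67×7 = 1027.64 + 859.88 + 784.08 + 5415.69 = 8087.29
L = 7985.05 / 8087.29 × 100 = 98.7358
Paasche component (current-period weights):
ΣP(t=1)Q(t=1) = 10.79×76 + 2.96×324 + 8.48×136 + 824.68×7 = 820.04 + 959.04 + 1153.28 + 5772.76 = 8705.12
ΣP(t=1)Q(t=0) = 10.79×92 + 2.96×332 + 8.48×121 + 824.68×7 = 992.68 + 982.72 + 1026.08 + 5772.76 = 8774.24
P = 8705.12 / 8774.24 × 100 = 99.2122
Fisher = √(L × P) = √(98.7358 × 99.2122) = 98.9737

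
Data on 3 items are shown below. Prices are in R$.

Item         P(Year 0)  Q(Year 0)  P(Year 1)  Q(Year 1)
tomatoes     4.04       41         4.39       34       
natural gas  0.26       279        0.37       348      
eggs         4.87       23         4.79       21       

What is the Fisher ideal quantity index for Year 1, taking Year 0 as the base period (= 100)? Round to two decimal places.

Laspeyres component (base-period weights):
ΣP(Year 0)Q(Year 1) = 4.04×34 + 0.26×348 + 4.87×21 = 137.36 + 90.48 + 102.27 = 330.11
ΣP(Year 0)Q(Year 0) = 4.04×41 + 0.26×279 + 4.87×23 = 165.64 + 72.54 + 112.01 = 350.19
L = 330.11 / 350.19 × 100 = 94.2660
Paasche component (current-period weights):
ΣP(Year 1)Q(Year 1) = 4.39×34 + 0.37×348 + 4.79×21 = 149.26 + 128.76 + 100.59 = 378.61
ΣP(Year 1)Q(Year 0) = 4.39×41 + 0.37×279 + 4.79×23 = 179.99 + 103.23 + 110.17 = 393.39
P = 378.61 / 393.39 × 100 = 96.2429
Fisher = √(L × P) = √(94.2660 × 96.2429) = 95.2493

95.25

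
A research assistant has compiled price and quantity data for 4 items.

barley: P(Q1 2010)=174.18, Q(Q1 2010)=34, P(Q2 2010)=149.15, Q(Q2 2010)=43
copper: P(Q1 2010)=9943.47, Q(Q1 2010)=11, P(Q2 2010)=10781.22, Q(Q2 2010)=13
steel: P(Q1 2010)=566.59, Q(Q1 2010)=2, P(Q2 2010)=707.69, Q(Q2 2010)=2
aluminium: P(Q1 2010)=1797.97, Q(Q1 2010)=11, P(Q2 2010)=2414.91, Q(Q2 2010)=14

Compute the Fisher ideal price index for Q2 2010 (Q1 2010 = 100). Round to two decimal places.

111.41

Laspeyres component (base-period weights):
ΣP(Q2 2010)Q(Q1 2010) = 149.15×34 + 10781.22×11 + 707.69×2 + 2414.91×11 = 5071.1 + 118593.42 + 1415.38 + 26564.01 = 151643.91
ΣP(Q1 2010)Q(Q1 2010) = 174.18×34 + 9943.47×11 + 566.59×2 + 1797.97×11 = 5922.12 + 109378.17 + 1133.18 + 19777.67 = 136211.14
L = 151643.91 / 136211.14 × 100 = 111.3300
Paasche component (current-period weights):
ΣP(Q2 2010)Q(Q2 2010) = 149.15×43 + 10781.22×13 + 707.69×2 + 2414.91×14 = 6413.45 + 140155.86 + 1415.38 + 33808.74 = 181793.43
ΣP(Q1 2010)Q(Q2 2010) = 174.18×43 + 9943.47×13 + 566.59×2 + 1797.97×14 = 7489.74 + 129265.11 + 1133.18 + 25171.58 = 163059.61
P = 181793.43 / 163059.61 × 100 = 111.4889
Fisher = √(L × P) = √(111.3300 × 111.4889) = 111.4095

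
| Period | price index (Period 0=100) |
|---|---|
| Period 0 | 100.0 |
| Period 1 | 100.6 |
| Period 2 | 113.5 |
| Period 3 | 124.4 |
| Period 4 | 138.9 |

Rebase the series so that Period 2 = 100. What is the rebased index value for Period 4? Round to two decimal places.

122.38

Rebased(Period 4) = 138.9 / 113.5 × 100 = 122.3789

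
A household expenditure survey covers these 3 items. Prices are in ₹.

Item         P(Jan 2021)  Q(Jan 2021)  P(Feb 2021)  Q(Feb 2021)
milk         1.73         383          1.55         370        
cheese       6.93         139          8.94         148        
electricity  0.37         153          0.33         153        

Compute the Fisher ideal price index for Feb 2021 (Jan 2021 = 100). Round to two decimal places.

Laspeyres component (base-period weights):
ΣP(Feb 2021)Q(Jan 2021) = 1.55×383 + 8.94×139 + 0.33×153 = 593.65 + 1242.66 + 50.49 = 1886.8
ΣP(Jan 2021)Q(Jan 2021) = 1.73×383 + 6.93×139 + 0.37×153 = 662.59 + 963.27 + 56.61 = 1682.47
L = 1886.8 / 1682.47 × 100 = 112.1446
Paasche component (current-period weights):
ΣP(Feb 2021)Q(Feb 2021) = 1.55×370 + 8.94×148 + 0.33×153 = 573.5 + 1323.12 + 50.49 = 1947.11
ΣP(Jan 2021)Q(Feb 2021) = 1.73×370 + 6.93×148 + 0.37×153 = 640.1 + 1025.64 + 56.61 = 1722.35
P = 1947.11 / 1722.35 × 100 = 113.0496
Fisher = √(L × P) = √(112.1446 × 113.0496) = 112.5962

112.60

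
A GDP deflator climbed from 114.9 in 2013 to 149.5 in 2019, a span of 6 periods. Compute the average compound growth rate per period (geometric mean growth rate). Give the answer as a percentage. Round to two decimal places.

Growth factor = (149.5/114.9)^(1/6) = (1.301131)^(1/6) = 1.044849
Growth rate = 1.044849 − 1 = 0.044849 = 4.4849%

4.48%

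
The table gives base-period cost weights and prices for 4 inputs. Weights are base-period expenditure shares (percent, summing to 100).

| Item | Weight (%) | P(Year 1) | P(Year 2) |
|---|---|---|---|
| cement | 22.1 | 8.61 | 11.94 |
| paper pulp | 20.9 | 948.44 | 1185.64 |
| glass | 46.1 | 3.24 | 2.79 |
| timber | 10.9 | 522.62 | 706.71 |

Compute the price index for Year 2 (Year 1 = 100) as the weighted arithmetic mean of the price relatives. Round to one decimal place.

cement: 22.1 × (11.94/8.61) = 22.1 × 1.386760 = 30.6474
paper pulp: 20.9 × (1185.64/948.44) = 20.9 × 1.250095 = 26.1270
glass: 46.1 × (2.79/3.24) = 46.1 × 0.861111 = 39.6972
timber: 10.9 × (706.71/522.62) = 10.9 × 1.352244 = 14.7395
Index = Σ wᵢ·(p₁ᵢ/p₀ᵢ) = 30.6474 + 26.1270 + 39.6972 + 14.7395 = 111.2111

111.2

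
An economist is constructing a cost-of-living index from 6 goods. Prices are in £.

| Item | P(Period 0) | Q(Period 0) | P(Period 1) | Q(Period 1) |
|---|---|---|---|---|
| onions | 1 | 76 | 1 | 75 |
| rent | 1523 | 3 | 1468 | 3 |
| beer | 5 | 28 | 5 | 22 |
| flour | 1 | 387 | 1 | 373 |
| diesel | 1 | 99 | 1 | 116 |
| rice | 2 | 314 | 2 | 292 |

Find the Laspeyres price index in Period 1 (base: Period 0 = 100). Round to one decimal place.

Laspeyres price index uses base-period quantities as weights.
ΣP(Period 1)·Q(Period 0) = 1×76 + 1468×3 + 5×28 + 1×387 + 1×99 + 2×314 = 76 + 4404 + 140 + 387 + 99 + 628 = 5734
ΣP(Period 0)·Q(Period 0) = 1×76 + 1523×3 + 5×28 + 1×387 + 1×99 + 2×314 = 76 + 4569 + 140 + 387 + 99 + 628 = 5899
Index = 5734 / 5899 × 100 = 97.2029

97.2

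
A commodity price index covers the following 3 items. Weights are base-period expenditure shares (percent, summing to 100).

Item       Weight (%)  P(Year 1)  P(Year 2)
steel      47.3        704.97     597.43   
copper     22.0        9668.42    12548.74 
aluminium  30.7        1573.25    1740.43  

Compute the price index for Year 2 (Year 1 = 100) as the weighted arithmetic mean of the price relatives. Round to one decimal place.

steel: 47.3 × (597.43/704.97) = 47.3 × 0.847455 = 40.0846
copper: 22.0 × (12548.74/9668.42) = 22.0 × 1.297910 = 28.5540
aluminium: 30.7 × (1740.43/1573.25) = 30.7 × 1.106264 = 33.9623
Index = Σ wᵢ·(p₁ᵢ/p₀ᵢ) = 40.0846 + 28.5540 + 33.9623 = 102.6009

102.6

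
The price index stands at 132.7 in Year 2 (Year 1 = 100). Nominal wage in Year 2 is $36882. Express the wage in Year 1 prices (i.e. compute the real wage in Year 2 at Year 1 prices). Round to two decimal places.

27793.52

Real = Nominal ÷ (Index/100) = 36882 ÷ (132.7/100)
     = 36882 ÷ 1.327 = 27793.5192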